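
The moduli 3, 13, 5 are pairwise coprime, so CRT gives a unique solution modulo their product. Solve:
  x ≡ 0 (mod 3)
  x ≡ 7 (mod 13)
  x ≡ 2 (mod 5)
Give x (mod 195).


Moduli 3, 13, 5 are pairwise coprime; by CRT there is a unique solution modulo M = 3 · 13 · 5 = 195.
Solve pairwise, accumulating the modulus:
  Start with x ≡ 0 (mod 3).
  Combine with x ≡ 7 (mod 13): since gcd(3, 13) = 1, we get a unique residue mod 39.
    Write x = 0 + 3·t and substitute into x ≡ 7 (mod 13): 3·t ≡ 7 − 0 = 7 (mod 13).
    The inverse of 3 mod 13 is 9 (since 3·9 = 27 = 2·13 + 1), so t ≡ 9·7 = 63 ≡ 11 (mod 13).
    Then x = 0 + 3·11 = 33, valid modulo lcm(3, 13) = 39: x ≡ 33 (mod 39).
  Combine with x ≡ 2 (mod 5): since gcd(39, 5) = 1, we get a unique residue mod 195.
    Write x = 33 + 39·t and substitute into x ≡ 2 (mod 5): 39·t ≡ 2 − 33 = -31 (mod 5).
    Reduce coefficients mod 5: 4·t ≡ 4 (mod 5).
    The inverse of 4 mod 5 is 4 (since 4·4 = 16 = 3·5 + 1), so t ≡ 4·4 = 16 ≡ 1 (mod 5).
    Then x = 33 + 39·1 = 72, valid modulo lcm(39, 5) = 195: x ≡ 72 (mod 195).
Verify: 72 mod 3 = 0 ✓, 72 mod 13 = 7 ✓, 72 mod 5 = 2 ✓.

x ≡ 72 (mod 195).


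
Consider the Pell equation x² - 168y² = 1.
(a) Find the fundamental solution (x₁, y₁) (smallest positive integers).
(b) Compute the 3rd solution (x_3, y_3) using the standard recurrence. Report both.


Step 1: Find the fundamental solution (x₁, y₁) of x² - 168y² = 1.
  Expand √168 as a continued fraction. a₀ = ⌊√168⌋ = 12; iterate m_{k+1} = d_k·a_k − m_k, d_{k+1} = (168 − m_{k+1}²)/d_k, a_{k+1} = ⌊(a₀ + m_{k+1})/d_{k+1}⌋ (starting m₀ = 0, d₀ = 1), with convergents p_k = a_k·p_{k-1} + p_{k-2}, q_k = a_k·q_{k-1} + q_{k-2} (p₋₁ = 1, q₋₁ = 0):
  k = 0: a₀ = 12; p₀/q₀ = 12/1; p₀² − 168·q₀² = 144 − 168 = -24.
  k = 1: m = 12, d = 24, a = ⌊(12 + 12)/24⌋ = 1; p/q = (1·12 + 1)/(1·1 + 0) = 13/1; p² − 168·q² = 169 − 168 = 1.
  The first convergent with p² − 168·q² = 1 gives the fundamental solution (x₁, y₁) = (13, 1).
Step 2: Apply the recurrence (x_{n+1}, y_{n+1}) = (x₁x_n + 168y₁y_n, x₁y_n + y₁x_n) repeatedly.
  From (x_1, y_1) = (13, 1): x_2 = 13·13 + 168·1·1 = 337; y_2 = 13·1 + 1·13 = 26.
  From (x_2, y_2) = (337, 26): x_3 = 13·337 + 168·1·26 = 8749; y_3 = 13·26 + 1·337 = 675.
Step 3: Verify x_3² - 168·y_3² = 76545001 - 76545000 = 1 (should be 1). ✓

(x_1, y_1) = (13, 1); (x_3, y_3) = (8749, 675).


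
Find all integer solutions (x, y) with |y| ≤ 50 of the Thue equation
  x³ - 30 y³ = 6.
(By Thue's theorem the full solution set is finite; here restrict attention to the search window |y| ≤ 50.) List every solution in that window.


The equation is x³ - 30y³ = 6. For fixed y, x³ = 30·y³ + 6, so a solution requires the RHS to be a perfect cube.
Strategy: iterate y from -50 to 50, compute RHS = 30·y³ + 6, and check whether it is a (positive or negative) perfect cube.
Check small values of y:
  y = 0: RHS = 6 is not a perfect cube.
  y = 1: RHS = 36 is not a perfect cube.
  y = -1: RHS = -24 is not a perfect cube.
  y = 2: RHS = 246 is not a perfect cube.
  y = -2: RHS = -234 is not a perfect cube.
  y = 3: RHS = 816 is not a perfect cube.
  y = -3: RHS = -804 is not a perfect cube.
Continuing the search up to |y| = 50 finds no solutions either.
No (x, y) in the scanned range satisfies the equation.

No integer solutions with |y| ≤ 50.


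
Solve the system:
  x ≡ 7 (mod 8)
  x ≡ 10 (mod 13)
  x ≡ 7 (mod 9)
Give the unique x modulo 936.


Moduli 8, 13, 9 are pairwise coprime; by CRT there is a unique solution modulo M = 8 · 13 · 9 = 936.
Solve pairwise, accumulating the modulus:
  Start with x ≡ 7 (mod 8).
  Combine with x ≡ 10 (mod 13): since gcd(8, 13) = 1, we get a unique residue mod 104.
    Write x = 7 + 8·t and substitute into x ≡ 10 (mod 13): 8·t ≡ 10 − 7 = 3 (mod 13).
    The inverse of 8 mod 13 is 5 (since 8·5 = 40 = 3·13 + 1), so t ≡ 5·3 = 15 ≡ 2 (mod 13).
    Then x = 7 + 8·2 = 23, valid modulo lcm(8, 13) = 104: x ≡ 23 (mod 104).
  Combine with x ≡ 7 (mod 9): since gcd(104, 9) = 1, we get a unique residue mod 936.
    Write x = 23 + 104·t and substitute into x ≡ 7 (mod 9): 104·t ≡ 7 − 23 = -16 (mod 9).
    Reduce coefficients mod 9: 5·t ≡ 2 (mod 9).
    The inverse of 5 mod 9 is 2 (since 5·2 = 10 = 1·9 + 1), so t ≡ 2·2 = 4 ≡ 4 (mod 9).
    Then x = 23 + 104·4 = 439, valid modulo lcm(104, 9) = 936: x ≡ 439 (mod 936).
Verify: 439 mod 8 = 7 ✓, 439 mod 13 = 10 ✓, 439 mod 9 = 7 ✓.

x ≡ 439 (mod 936).


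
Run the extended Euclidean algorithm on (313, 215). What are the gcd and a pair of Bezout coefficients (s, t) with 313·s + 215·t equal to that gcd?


Euclidean algorithm on (313, 215) — divide until remainder is 0:
  313 = 1 · 215 + 98
  215 = 2 · 98 + 19
  98 = 5 · 19 + 3
  19 = 6 · 3 + 1
  3 = 3 · 1 + 0
gcd(313, 215) = 1.
Track Bezout coefficients alongside the remainders: start with r₀ = 313 = a·1 + b·0 (s = 1, t = 0) and r₁ = 215 = a·0 + b·1 (s = 0, t = 1); each new remainder r_{k+1} = r_{k-1} − q_k·r_k inherits s_{k+1} = s_{k-1} − q_k·s_k, t_{k+1} = t_{k-1} − q_k·t_k, so r_k = a·s_k + b·t_k at every step:
  q = 1: r = 98, s = 1 − 1·0 = 1, t = 0 − 1·1 = -1  (check: 313·1 + 215·(-1) = 98)
  q = 2: r = 19, s = 0 − 2·1 = -2, t = 1 − 2·(-1) = 3  (check: 313·(-2) + 215·3 = 19)
  q = 5: r = 3, s = 1 − 5·(-2) = 11, t = -1 − 5·3 = -16  (check: 313·11 + 215·(-16) = 3)
  q = 6: r = 1, s = -2 − 6·11 = -68, t = 3 − 6·(-16) = 99  (check: 313·(-68) + 215·99 = 1)
The row with r = 1 (the gcd) gives the Bezout coefficients s = -68, t = 99.
Result: 313 · (-68) + 215 · (99) = 1.

gcd(313, 215) = 1; s = -68, t = 99 (check: 313·(-68) + 215·99 = 1).


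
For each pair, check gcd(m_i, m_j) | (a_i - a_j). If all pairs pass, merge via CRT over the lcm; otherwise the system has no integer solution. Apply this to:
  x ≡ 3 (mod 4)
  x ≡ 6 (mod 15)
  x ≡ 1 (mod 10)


Moduli 4, 15, 10 are not pairwise coprime, so CRT works modulo lcm(m_i) when all pairwise compatibility conditions hold.
Pairwise compatibility: gcd(m_i, m_j) must divide a_i - a_j for every pair.
Merge one congruence at a time:
  Start: x ≡ 3 (mod 4).
  Combine with x ≡ 6 (mod 15): gcd(4, 15) = 1; 6 - 3 = 3, which IS divisible by 1, so compatible.
    Write x = 3 + 4·t and substitute into x ≡ 6 (mod 15): 4·t ≡ 6 − 3 = 3 (mod 15).
    The inverse of 4 mod 15 is 4 (since 4·4 = 16 = 1·15 + 1), so t ≡ 4·3 = 12 ≡ 12 (mod 15).
    Then x = 3 + 4·12 = 51, valid modulo lcm(4, 15) = 60: x ≡ 51 (mod 60).
  Combine with x ≡ 1 (mod 10): gcd(60, 10) = 10; 1 - 51 = -50, which IS divisible by 10, so compatible.
    Write x = 51 + 60·t and substitute into x ≡ 1 (mod 10): 60·t ≡ 1 − 51 = -50 (mod 10).
    Divide the congruence (and modulus) by g = 10: 6·t ≡ -5 (mod 1).
    Modulo 1 every t works; take t = 0.
    Then x = 51 + 60·0 = 51, valid modulo lcm(60, 10) = 60: x ≡ 51 (mod 60).
Verify: 51 mod 4 = 3, 51 mod 15 = 6, 51 mod 10 = 1.

x ≡ 51 (mod 60).


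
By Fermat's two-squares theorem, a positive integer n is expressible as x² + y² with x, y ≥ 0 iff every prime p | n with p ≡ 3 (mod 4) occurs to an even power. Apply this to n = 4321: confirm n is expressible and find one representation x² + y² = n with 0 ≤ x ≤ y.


Step 1: Factor n = 4321 = 29 · 149.
Step 2: Check the mod-4 condition on each prime factor: 29 ≡ 1 (mod 4), exponent 1; 149 ≡ 1 (mod 4), exponent 1.
All primes ≡ 3 (mod 4) appear to even exponent (or don't appear), so by the two-squares theorem n IS expressible as a sum of two squares.
Step 3: Build a representation. Here n = 29 · 149 is a product of primes ≡ 1 (mod 4). Each prime p ≡ 1 (mod 4) is itself a sum of two squares; find a² by testing p − a² for a perfect square:
  29: 29 − 1² = 28, 29 − 2² = 25 = 5² ⇒ 29 = 2² + 5².
  149: 149 − 1² = 148, 149 − 2² = 145, 149 − 3² = 140, 149 − 4² = 133, 149 − 5² = 124, 149 − 6² = 113, 149 − 7² = 100 = 10² ⇒ 149 = 7² + 10².
  Combine using the Brahmagupta–Fibonacci identity (a² + b²)(c² + d²) = (ac − bd)² + (ad + bc)² = (ac + bd)² + (ad − bc)²:
  29 · 149 = 4321: from (2² + 5²)(7² + 10²), take (2·7 − 5·10, 2·10 + 5·7) = (14 − 50, 20 + 35) = (-36, 55); dropping signs (only squares matter) gives (36, 55); check 36² + 55² = 1296 + 3025 = 4321 ✓.
Step 4: Order so x ≤ y and verify: 36² + 55² = 1296 + 3025 = 4321 = n. ✓

n = 4321 = 36² + 55² (one valid representation with x ≤ y).


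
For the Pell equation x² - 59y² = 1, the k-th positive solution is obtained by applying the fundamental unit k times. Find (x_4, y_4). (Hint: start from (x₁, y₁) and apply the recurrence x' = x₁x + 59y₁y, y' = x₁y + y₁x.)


Step 1: Find the fundamental solution (x₁, y₁) of x² - 59y² = 1.
  Expand √59 as a continued fraction. a₀ = ⌊√59⌋ = 7; iterate m_{k+1} = d_k·a_k − m_k, d_{k+1} = (59 − m_{k+1}²)/d_k, a_{k+1} = ⌊(a₀ + m_{k+1})/d_{k+1}⌋ (starting m₀ = 0, d₀ = 1), with convergents p_k = a_k·p_{k-1} + p_{k-2}, q_k = a_k·q_{k-1} + q_{k-2} (p₋₁ = 1, q₋₁ = 0):
  k = 0: a₀ = 7; p₀/q₀ = 7/1; p₀² − 59·q₀² = 49 − 59 = -10.
  k = 1: m = 7, d = 10, a = ⌊(7 + 7)/10⌋ = 1; p/q = (1·7 + 1)/(1·1 + 0) = 8/1; p² − 59·q² = 64 − 59 = 5.
  k = 2: m = 3, d = 5, a = ⌊(7 + 3)/5⌋ = 2; p/q = (2·8 + 7)/(2·1 + 1) = 23/3; p² − 59·q² = 529 − 531 = -2.
  k = 3: m = 7, d = 2, a = ⌊(7 + 7)/2⌋ = 7; p/q = (7·23 + 8)/(7·3 + 1) = 169/22; p² − 59·q² = 28561 − 28556 = 5.
  k = 4: m = 7, d = 5, a = ⌊(7 + 7)/5⌋ = 2; p/q = (2·169 + 23)/(2·22 + 3) = 361/47; p² − 59·q² = 130321 − 130331 = -10.
  k = 5: m = 3, d = 10, a = ⌊(7 + 3)/10⌋ = 1; p/q = (1·361 + 169)/(1·47 + 22) = 530/69; p² − 59·q² = 280900 − 280899 = 1.
  The first convergent with p² − 59·q² = 1 gives the fundamental solution (x₁, y₁) = (530, 69).
Step 2: Apply the recurrence (x_{n+1}, y_{n+1}) = (x₁x_n + 59y₁y_n, x₁y_n + y₁x_n) repeatedly.
  From (x_1, y_1) = (530, 69): x_2 = 530·530 + 59·69·69 = 561799; y_2 = 530·69 + 69·530 = 73140.
  From (x_2, y_2) = (561799, 73140): x_3 = 530·561799 + 59·69·73140 = 595506410; y_3 = 530·73140 + 69·561799 = 77528331.
  From (x_3, y_3) = (595506410, 77528331): x_4 = 530·595506410 + 59·69·77528331 = 631236232801; y_4 = 530·77528331 + 69·595506410 = 82179957720.
Step 3: Verify x_4² - 59·y_4² = 398459181600798268305601 - 398459181600798268305600 = 1 (should be 1). ✓

(x_1, y_1) = (530, 69); (x_4, y_4) = (631236232801, 82179957720).


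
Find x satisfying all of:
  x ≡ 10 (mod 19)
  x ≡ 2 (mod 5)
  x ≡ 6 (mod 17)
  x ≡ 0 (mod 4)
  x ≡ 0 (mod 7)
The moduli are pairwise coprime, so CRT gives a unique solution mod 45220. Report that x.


Product of moduli M = 19 · 5 · 17 · 4 · 7 = 45220.
Merge one congruence at a time:
  Start: x ≡ 10 (mod 19).
  Combine with x ≡ 2 (mod 5); new modulus lcm = 95.
    Write x = 10 + 19·t and substitute into x ≡ 2 (mod 5): 19·t ≡ 2 − 10 = -8 (mod 5).
    Reduce coefficients mod 5: 4·t ≡ 2 (mod 5).
    The inverse of 4 mod 5 is 4 (since 4·4 = 16 = 3·5 + 1), so t ≡ 4·2 = 8 ≡ 3 (mod 5).
    Then x = 10 + 19·3 = 67, valid modulo lcm(19, 5) = 95: x ≡ 67 (mod 95).
  Combine with x ≡ 6 (mod 17); new modulus lcm = 1615.
    Write x = 67 + 95·t and substitute into x ≡ 6 (mod 17): 95·t ≡ 6 − 67 = -61 (mod 17).
    Reduce coefficients mod 17: 10·t ≡ 7 (mod 17).
    The inverse of 10 mod 17 is 12 (since 10·12 = 120 = 7·17 + 1), so t ≡ 12·7 = 84 ≡ 16 (mod 17).
    Then x = 67 + 95·16 = 1587, valid modulo lcm(95, 17) = 1615: x ≡ 1587 (mod 1615).
  Combine with x ≡ 0 (mod 4); new modulus lcm = 6460.
    Write x = 1587 + 1615·t and substitute into x ≡ 0 (mod 4): 1615·t ≡ 0 − 1587 = -1587 (mod 4).
    Reduce coefficients mod 4: 3·t ≡ 1 (mod 4).
    The inverse of 3 mod 4 is 3 (since 3·3 = 9 = 2·4 + 1), so t ≡ 3·1 = 3 ≡ 3 (mod 4).
    Then x = 1587 + 1615·3 = 6432, valid modulo lcm(1615, 4) = 6460: x ≡ 6432 (mod 6460).
  Combine with x ≡ 0 (mod 7); new modulus lcm = 45220.
    Write x = 6432 + 6460·t and substitute into x ≡ 0 (mod 7): 6460·t ≡ 0 − 6432 = -6432 (mod 7).
    Reduce coefficients mod 7: 6·t ≡ 1 (mod 7).
    The inverse of 6 mod 7 is 6 (since 6·6 = 36 = 5·7 + 1), so t ≡ 6·1 = 6 ≡ 6 (mod 7).
    Then x = 6432 + 6460·6 = 45192, valid modulo lcm(6460, 7) = 45220: x ≡ 45192 (mod 45220).
Verify against each original: 45192 mod 19 = 10, 45192 mod 5 = 2, 45192 mod 17 = 6, 45192 mod 4 = 0, 45192 mod 7 = 0.

x ≡ 45192 (mod 45220).


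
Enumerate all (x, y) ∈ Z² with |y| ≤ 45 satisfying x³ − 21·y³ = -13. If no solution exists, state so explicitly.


The equation is x³ - 21y³ = -13. For fixed y, x³ = 21·y³ − 13, so a solution requires the RHS to be a perfect cube.
Strategy: iterate y from -45 to 45, compute RHS = 21·y³ − 13, and check whether it is a (positive or negative) perfect cube.
Check small values of y:
  y = 0: RHS = -13 is not a perfect cube.
  y = 1: RHS = 8 = (2)³ ⇒ x = 2 works.
  y = -1: RHS = -34 is not a perfect cube.
  y = 2: RHS = 155 is not a perfect cube.
  y = -2: RHS = -181 is not a perfect cube.
  y = 3: RHS = 554 is not a perfect cube.
  y = -3: RHS = -580 is not a perfect cube.
Continuing, at y = 4: RHS = 1331 = (11)³ ⇒ x = 11 works.
Searching the remaining y in |y| ≤ 45 finds no further solutions.
Collected solutions: (2, 1), (11, 4).

Solutions (with |y| ≤ 45): (2, 1), (11, 4).


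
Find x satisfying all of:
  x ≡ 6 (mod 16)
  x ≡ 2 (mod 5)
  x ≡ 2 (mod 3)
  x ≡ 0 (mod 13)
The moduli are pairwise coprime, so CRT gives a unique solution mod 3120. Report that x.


Product of moduli M = 16 · 5 · 3 · 13 = 3120.
Merge one congruence at a time:
  Start: x ≡ 6 (mod 16).
  Combine with x ≡ 2 (mod 5); new modulus lcm = 80.
    Write x = 6 + 16·t and substitute into x ≡ 2 (mod 5): 16·t ≡ 2 − 6 = -4 (mod 5).
    Reduce coefficients mod 5: 1·t ≡ 1 (mod 5).
    So t ≡ 1 (mod 5).
    Then x = 6 + 16·1 = 22, valid modulo lcm(16, 5) = 80: x ≡ 22 (mod 80).
  Combine with x ≡ 2 (mod 3); new modulus lcm = 240.
    Write x = 22 + 80·t and substitute into x ≡ 2 (mod 3): 80·t ≡ 2 − 22 = -20 (mod 3).
    Reduce coefficients mod 3: 2·t ≡ 1 (mod 3).
    The inverse of 2 mod 3 is 2 (since 2·2 = 4 = 1·3 + 1), so t ≡ 2·1 = 2 ≡ 2 (mod 3).
    Then x = 22 + 80·2 = 182, valid modulo lcm(80, 3) = 240: x ≡ 182 (mod 240).
  Combine with x ≡ 0 (mod 13); new modulus lcm = 3120.
    Write x = 182 + 240·t and substitute into x ≡ 0 (mod 13): 240·t ≡ 0 − 182 = -182 (mod 13).
    Reduce coefficients mod 13: 6·t ≡ 0 (mod 13).
    The inverse of 6 mod 13 is 11 (since 6·11 = 66 = 5·13 + 1), so t ≡ 11·0 = 0 ≡ 0 (mod 13).
    Then x = 182 + 240·0 = 182, valid modulo lcm(240, 13) = 3120: x ≡ 182 (mod 3120).
Verify against each original: 182 mod 16 = 6, 182 mod 5 = 2, 182 mod 3 = 2, 182 mod 13 = 0.

x ≡ 182 (mod 3120).


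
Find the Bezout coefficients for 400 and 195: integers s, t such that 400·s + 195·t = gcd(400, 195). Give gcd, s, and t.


Euclidean algorithm on (400, 195) — divide until remainder is 0:
  400 = 2 · 195 + 10
  195 = 19 · 10 + 5
  10 = 2 · 5 + 0
gcd(400, 195) = 5.
Track Bezout coefficients alongside the remainders: start with r₀ = 400 = a·1 + b·0 (s = 1, t = 0) and r₁ = 195 = a·0 + b·1 (s = 0, t = 1); each new remainder r_{k+1} = r_{k-1} − q_k·r_k inherits s_{k+1} = s_{k-1} − q_k·s_k, t_{k+1} = t_{k-1} − q_k·t_k, so r_k = a·s_k + b·t_k at every step:
  q = 2: r = 10, s = 1 − 2·0 = 1, t = 0 − 2·1 = -2  (check: 400·1 + 195·(-2) = 10)
  q = 19: r = 5, s = 0 − 19·1 = -19, t = 1 − 19·(-2) = 39  (check: 400·(-19) + 195·39 = 5)
The row with r = 5 (the gcd) gives the Bezout coefficients s = -19, t = 39.
Result: 400 · (-19) + 195 · (39) = 5.

gcd(400, 195) = 5; s = -19, t = 39 (check: 400·(-19) + 195·39 = 5).


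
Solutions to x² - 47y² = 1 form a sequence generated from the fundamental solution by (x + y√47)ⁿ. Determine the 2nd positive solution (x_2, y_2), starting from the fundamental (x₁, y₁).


Step 1: Find the fundamental solution (x₁, y₁) of x² - 47y² = 1.
  Expand √47 as a continued fraction. a₀ = ⌊√47⌋ = 6; iterate m_{k+1} = d_k·a_k − m_k, d_{k+1} = (47 − m_{k+1}²)/d_k, a_{k+1} = ⌊(a₀ + m_{k+1})/d_{k+1}⌋ (starting m₀ = 0, d₀ = 1), with convergents p_k = a_k·p_{k-1} + p_{k-2}, q_k = a_k·q_{k-1} + q_{k-2} (p₋₁ = 1, q₋₁ = 0):
  k = 0: a₀ = 6; p₀/q₀ = 6/1; p₀² − 47·q₀² = 36 − 47 = -11.
  k = 1: m = 6, d = 11, a = ⌊(6 + 6)/11⌋ = 1; p/q = (1·6 + 1)/(1·1 + 0) = 7/1; p² − 47·q² = 49 − 47 = 2.
  k = 2: m = 5, d = 2, a = ⌊(6 + 5)/2⌋ = 5; p/q = (5·7 + 6)/(5·1 + 1) = 41/6; p² − 47·q² = 1681 − 1692 = -11.
  k = 3: m = 5, d = 11, a = ⌊(6 + 5)/11⌋ = 1; p/q = (1·41 + 7)/(1·6 + 1) = 48/7; p² − 47·q² = 2304 − 2303 = 1.
  The first convergent with p² − 47·q² = 1 gives the fundamental solution (x₁, y₁) = (48, 7).
Step 2: Apply the recurrence (x_{n+1}, y_{n+1}) = (x₁x_n + 47y₁y_n, x₁y_n + y₁x_n) repeatedly.
  From (x_1, y_1) = (48, 7): x_2 = 48·48 + 47·7·7 = 4607; y_2 = 48·7 + 7·48 = 672.
Step 3: Verify x_2² - 47·y_2² = 21224449 - 21224448 = 1 (should be 1). ✓

(x_1, y_1) = (48, 7); (x_2, y_2) = (4607, 672).


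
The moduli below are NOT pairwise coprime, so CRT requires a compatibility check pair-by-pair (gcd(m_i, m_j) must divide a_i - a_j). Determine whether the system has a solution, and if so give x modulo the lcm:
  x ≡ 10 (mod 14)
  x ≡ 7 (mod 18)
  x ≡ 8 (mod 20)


Moduli 14, 18, 20 are not pairwise coprime, so CRT works modulo lcm(m_i) when all pairwise compatibility conditions hold.
Pairwise compatibility: gcd(m_i, m_j) must divide a_i - a_j for every pair.
Merge one congruence at a time:
  Start: x ≡ 10 (mod 14).
  Combine with x ≡ 7 (mod 18): gcd(14, 18) = 2, and 7 - 10 = -3 is NOT divisible by 2.
    ⇒ system is inconsistent (no integer solution).

No solution (the system is inconsistent).


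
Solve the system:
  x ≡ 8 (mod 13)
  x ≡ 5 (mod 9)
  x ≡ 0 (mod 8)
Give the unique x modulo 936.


Moduli 13, 9, 8 are pairwise coprime; by CRT there is a unique solution modulo M = 13 · 9 · 8 = 936.
Solve pairwise, accumulating the modulus:
  Start with x ≡ 8 (mod 13).
  Combine with x ≡ 5 (mod 9): since gcd(13, 9) = 1, we get a unique residue mod 117.
    Write x = 8 + 13·t and substitute into x ≡ 5 (mod 9): 13·t ≡ 5 − 8 = -3 (mod 9).
    Reduce coefficients mod 9: 4·t ≡ 6 (mod 9).
    The inverse of 4 mod 9 is 7 (since 4·7 = 28 = 3·9 + 1), so t ≡ 7·6 = 42 ≡ 6 (mod 9).
    Then x = 8 + 13·6 = 86, valid modulo lcm(13, 9) = 117: x ≡ 86 (mod 117).
  Combine with x ≡ 0 (mod 8): since gcd(117, 8) = 1, we get a unique residue mod 936.
    Write x = 86 + 117·t and substitute into x ≡ 0 (mod 8): 117·t ≡ 0 − 86 = -86 (mod 8).
    Reduce coefficients mod 8: 5·t ≡ 2 (mod 8).
    The inverse of 5 mod 8 is 5 (since 5·5 = 25 = 3·8 + 1), so t ≡ 5·2 = 10 ≡ 2 (mod 8).
    Then x = 86 + 117·2 = 320, valid modulo lcm(117, 8) = 936: x ≡ 320 (mod 936).
Verify: 320 mod 13 = 8 ✓, 320 mod 9 = 5 ✓, 320 mod 8 = 0 ✓.

x ≡ 320 (mod 936).


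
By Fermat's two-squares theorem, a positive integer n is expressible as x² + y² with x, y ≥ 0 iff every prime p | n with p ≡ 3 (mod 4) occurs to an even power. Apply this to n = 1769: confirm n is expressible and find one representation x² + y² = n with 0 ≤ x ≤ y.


Step 1: Factor n = 1769 = 29 · 61.
Step 2: Check the mod-4 condition on each prime factor: 29 ≡ 1 (mod 4), exponent 1; 61 ≡ 1 (mod 4), exponent 1.
All primes ≡ 3 (mod 4) appear to even exponent (or don't appear), so by the two-squares theorem n IS expressible as a sum of two squares.
Step 3: Build a representation. Here n = 29 · 61 is a product of primes ≡ 1 (mod 4). Each prime p ≡ 1 (mod 4) is itself a sum of two squares; find a² by testing p − a² for a perfect square:
  29: 29 − 1² = 28, 29 − 2² = 25 = 5² ⇒ 29 = 2² + 5².
  61: 61 − 1² = 60, 61 − 2² = 57, 61 − 3² = 52, 61 − 4² = 45, 61 − 5² = 36 = 6² ⇒ 61 = 5² + 6².
  Combine using the Brahmagupta–Fibonacci identity (a² + b²)(c² + d²) = (ac − bd)² + (ad + bc)² = (ac + bd)² + (ad − bc)²:
  29 · 61 = 1769: from (2² + 5²)(5² + 6²), take (2·5 − 5·6, 2·6 + 5·5) = (10 − 30, 12 + 25) = (-20, 37); dropping signs (only squares matter) gives (20, 37); check 20² + 37² = 400 + 1369 = 1769 ✓.
Step 4: Order so x ≤ y and verify: 20² + 37² = 400 + 1369 = 1769 = n. ✓

n = 1769 = 20² + 37² (one valid representation with x ≤ y).


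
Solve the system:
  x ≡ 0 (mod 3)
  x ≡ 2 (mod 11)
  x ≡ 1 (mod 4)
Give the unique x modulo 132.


Moduli 3, 11, 4 are pairwise coprime; by CRT there is a unique solution modulo M = 3 · 11 · 4 = 132.
Solve pairwise, accumulating the modulus:
  Start with x ≡ 0 (mod 3).
  Combine with x ≡ 2 (mod 11): since gcd(3, 11) = 1, we get a unique residue mod 33.
    Write x = 0 + 3·t and substitute into x ≡ 2 (mod 11): 3·t ≡ 2 − 0 = 2 (mod 11).
    The inverse of 3 mod 11 is 4 (since 3·4 = 12 = 1·11 + 1), so t ≡ 4·2 = 8 ≡ 8 (mod 11).
    Then x = 0 + 3·8 = 24, valid modulo lcm(3, 11) = 33: x ≡ 24 (mod 33).
  Combine with x ≡ 1 (mod 4): since gcd(33, 4) = 1, we get a unique residue mod 132.
    Write x = 24 + 33·t and substitute into x ≡ 1 (mod 4): 33·t ≡ 1 − 24 = -23 (mod 4).
    Reduce coefficients mod 4: 1·t ≡ 1 (mod 4).
    So t ≡ 1 (mod 4).
    Then x = 24 + 33·1 = 57, valid modulo lcm(33, 4) = 132: x ≡ 57 (mod 132).
Verify: 57 mod 3 = 0 ✓, 57 mod 11 = 2 ✓, 57 mod 4 = 1 ✓.

x ≡ 57 (mod 132).


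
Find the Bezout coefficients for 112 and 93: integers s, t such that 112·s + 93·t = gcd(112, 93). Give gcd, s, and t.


Euclidean algorithm on (112, 93) — divide until remainder is 0:
  112 = 1 · 93 + 19
  93 = 4 · 19 + 17
  19 = 1 · 17 + 2
  17 = 8 · 2 + 1
  2 = 2 · 1 + 0
gcd(112, 93) = 1.
Track Bezout coefficients alongside the remainders: start with r₀ = 112 = a·1 + b·0 (s = 1, t = 0) and r₁ = 93 = a·0 + b·1 (s = 0, t = 1); each new remainder r_{k+1} = r_{k-1} − q_k·r_k inherits s_{k+1} = s_{k-1} − q_k·s_k, t_{k+1} = t_{k-1} − q_k·t_k, so r_k = a·s_k + b·t_k at every step:
  q = 1: r = 19, s = 1 − 1·0 = 1, t = 0 − 1·1 = -1  (check: 112·1 + 93·(-1) = 19)
  q = 4: r = 17, s = 0 − 4·1 = -4, t = 1 − 4·(-1) = 5  (check: 112·(-4) + 93·5 = 17)
  q = 1: r = 2, s = 1 − 1·(-4) = 5, t = -1 − 1·5 = -6  (check: 112·5 + 93·(-6) = 2)
  q = 8: r = 1, s = -4 − 8·5 = -44, t = 5 − 8·(-6) = 53  (check: 112·(-44) + 93·53 = 1)
The row with r = 1 (the gcd) gives the Bezout coefficients s = -44, t = 53.
Result: 112 · (-44) + 93 · (53) = 1.

gcd(112, 93) = 1; s = -44, t = 53 (check: 112·(-44) + 93·53 = 1).


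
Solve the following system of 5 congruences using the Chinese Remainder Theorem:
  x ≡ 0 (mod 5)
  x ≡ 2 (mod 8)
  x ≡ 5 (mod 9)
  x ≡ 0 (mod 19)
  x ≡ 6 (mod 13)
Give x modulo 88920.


Product of moduli M = 5 · 8 · 9 · 19 · 13 = 88920.
Merge one congruence at a time:
  Start: x ≡ 0 (mod 5).
  Combine with x ≡ 2 (mod 8); new modulus lcm = 40.
    Write x = 0 + 5·t and substitute into x ≡ 2 (mod 8): 5·t ≡ 2 − 0 = 2 (mod 8).
    The inverse of 5 mod 8 is 5 (since 5·5 = 25 = 3·8 + 1), so t ≡ 5·2 = 10 ≡ 2 (mod 8).
    Then x = 0 + 5·2 = 10, valid modulo lcm(5, 8) = 40: x ≡ 10 (mod 40).
  Combine with x ≡ 5 (mod 9); new modulus lcm = 360.
    Write x = 10 + 40·t and substitute into x ≡ 5 (mod 9): 40·t ≡ 5 − 10 = -5 (mod 9).
    Reduce coefficients mod 9: 4·t ≡ 4 (mod 9).
    The inverse of 4 mod 9 is 7 (since 4·7 = 28 = 3·9 + 1), so t ≡ 7·4 = 28 ≡ 1 (mod 9).
    Then x = 10 + 40·1 = 50, valid modulo lcm(40, 9) = 360: x ≡ 50 (mod 360).
  Combine with x ≡ 0 (mod 19); new modulus lcm = 6840.
    Write x = 50 + 360·t and substitute into x ≡ 0 (mod 19): 360·t ≡ 0 − 50 = -50 (mod 19).
    Reduce coefficients mod 19: 18·t ≡ 7 (mod 19).
    The inverse of 18 mod 19 is 18 (since 18·18 = 324 = 17·19 + 1), so t ≡ 18·7 = 126 ≡ 12 (mod 19).
    Then x = 50 + 360·12 = 4370, valid modulo lcm(360, 19) = 6840: x ≡ 4370 (mod 6840).
  Combine with x ≡ 6 (mod 13); new modulus lcm = 88920.
    Write x = 4370 + 6840·t and substitute into x ≡ 6 (mod 13): 6840·t ≡ 6 − 4370 = -4364 (mod 13).
    Reduce coefficients mod 13: 2·t ≡ 4 (mod 13).
    The inverse of 2 mod 13 is 7 (since 2·7 = 14 = 1·13 + 1), so t ≡ 7·4 = 28 ≡ 2 (mod 13).
    Then x = 4370 + 6840·2 = 18050, valid modulo lcm(6840, 13) = 88920: x ≡ 18050 (mod 88920).
Verify against each original: 18050 mod 5 = 0, 18050 mod 8 = 2, 18050 mod 9 = 5, 18050 mod 19 = 0, 18050 mod 13 = 6.

x ≡ 18050 (mod 88920).


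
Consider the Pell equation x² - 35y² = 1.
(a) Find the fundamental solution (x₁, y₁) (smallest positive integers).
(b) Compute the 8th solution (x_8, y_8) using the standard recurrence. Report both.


Step 1: Find the fundamental solution (x₁, y₁) of x² - 35y² = 1.
  Expand √35 as a continued fraction. a₀ = ⌊√35⌋ = 5; iterate m_{k+1} = d_k·a_k − m_k, d_{k+1} = (35 − m_{k+1}²)/d_k, a_{k+1} = ⌊(a₀ + m_{k+1})/d_{k+1}⌋ (starting m₀ = 0, d₀ = 1), with convergents p_k = a_k·p_{k-1} + p_{k-2}, q_k = a_k·q_{k-1} + q_{k-2} (p₋₁ = 1, q₋₁ = 0):
  k = 0: a₀ = 5; p₀/q₀ = 5/1; p₀² − 35·q₀² = 25 − 35 = -10.
  k = 1: m = 5, d = 10, a = ⌊(5 + 5)/10⌋ = 1; p/q = (1·5 + 1)/(1·1 + 0) = 6/1; p² − 35·q² = 36 − 35 = 1.
  The first convergent with p² − 35·q² = 1 gives the fundamental solution (x₁, y₁) = (6, 1).
Step 2: Apply the recurrence (x_{n+1}, y_{n+1}) = (x₁x_n + 35y₁y_n, x₁y_n + y₁x_n) repeatedly.
  From (x_1, y_1) = (6, 1): x_2 = 6·6 + 35·1·1 = 71; y_2 = 6·1 + 1·6 = 12.
  From (x_2, y_2) = (71, 12): x_3 = 6·71 + 35·1·12 = 846; y_3 = 6·12 + 1·71 = 143.
  From (x_3, y_3) = (846, 143): x_4 = 6·846 + 35·1·143 = 10081; y_4 = 6·143 + 1·846 = 1704.
  From (x_4, y_4) = (10081, 1704): x_5 = 6·10081 + 35·1·1704 = 120126; y_5 = 6·1704 + 1·10081 = 20305.
  From (x_5, y_5) = (120126, 20305): x_6 = 6·120126 + 35·1·20305 = 1431431; y_6 = 6·20305 + 1·120126 = 241956.
  From (x_6, y_6) = (1431431, 241956): x_7 = 6·1431431 + 35·1·241956 = 17057046; y_7 = 6·241956 + 1·1431431 = 2883167.
  From (x_7, y_7) = (17057046, 2883167): x_8 = 6·17057046 + 35·1·2883167 = 203253121; y_8 = 6·2883167 + 1·17057046 = 34356048.
Step 3: Verify x_8² - 35·y_8² = 41311831196240641 - 41311831196240640 = 1 (should be 1). ✓

(x_1, y_1) = (6, 1); (x_8, y_8) = (203253121, 34356048).


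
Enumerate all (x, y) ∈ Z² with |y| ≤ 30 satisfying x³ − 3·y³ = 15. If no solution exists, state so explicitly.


The equation is x³ - 3y³ = 15. For fixed y, x³ = 3·y³ + 15, so a solution requires the RHS to be a perfect cube.
Strategy: iterate y from -30 to 30, compute RHS = 3·y³ + 15, and check whether it is a (positive or negative) perfect cube.
Check small values of y:
  y = 0: RHS = 15 is not a perfect cube.
  y = 1: RHS = 18 is not a perfect cube.
  y = -1: RHS = 12 is not a perfect cube.
  y = 2: RHS = 39 is not a perfect cube.
  y = -2: RHS = -9 is not a perfect cube.
  y = 3: RHS = 96 is not a perfect cube.
  y = -3: RHS = -66 is not a perfect cube.
Continuing the search up to |y| = 30 finds no solutions either.
No (x, y) in the scanned range satisfies the equation.

No integer solutions with |y| ≤ 30.


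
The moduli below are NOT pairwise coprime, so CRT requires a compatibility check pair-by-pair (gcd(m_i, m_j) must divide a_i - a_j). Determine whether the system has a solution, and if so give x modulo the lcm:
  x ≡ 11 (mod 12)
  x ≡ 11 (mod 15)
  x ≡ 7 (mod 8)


Moduli 12, 15, 8 are not pairwise coprime, so CRT works modulo lcm(m_i) when all pairwise compatibility conditions hold.
Pairwise compatibility: gcd(m_i, m_j) must divide a_i - a_j for every pair.
Merge one congruence at a time:
  Start: x ≡ 11 (mod 12).
  Combine with x ≡ 11 (mod 15): gcd(12, 15) = 3; 11 - 11 = 0, which IS divisible by 3, so compatible.
    Write x = 11 + 12·t and substitute into x ≡ 11 (mod 15): 12·t ≡ 11 − 11 = 0 (mod 15).
    Divide the congruence (and modulus) by g = 3: 4·t ≡ 0 (mod 5).
    The inverse of 4 mod 5 is 4 (since 4·4 = 16 = 3·5 + 1), so t ≡ 4·0 = 0 ≡ 0 (mod 5).
    Then x = 11 + 12·0 = 11, valid modulo lcm(12, 15) = 60: x ≡ 11 (mod 60).
  Combine with x ≡ 7 (mod 8): gcd(60, 8) = 4; 7 - 11 = -4, which IS divisible by 4, so compatible.
    Write x = 11 + 60·t and substitute into x ≡ 7 (mod 8): 60·t ≡ 7 − 11 = -4 (mod 8).
    Divide the congruence (and modulus) by g = 4: 15·t ≡ -1 (mod 2).
    Reduce coefficients mod 2: 1·t ≡ 1 (mod 2).
    So t ≡ 1 (mod 2).
    Then x = 11 + 60·1 = 71, valid modulo lcm(60, 8) = 120: x ≡ 71 (mod 120).
Verify: 71 mod 12 = 11, 71 mod 15 = 11, 71 mod 8 = 7.

x ≡ 71 (mod 120).


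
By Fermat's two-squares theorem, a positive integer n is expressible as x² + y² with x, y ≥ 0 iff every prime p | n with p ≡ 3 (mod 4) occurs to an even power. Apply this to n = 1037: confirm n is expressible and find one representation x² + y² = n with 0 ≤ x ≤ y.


Step 1: Factor n = 1037 = 17 · 61.
Step 2: Check the mod-4 condition on each prime factor: 17 ≡ 1 (mod 4), exponent 1; 61 ≡ 1 (mod 4), exponent 1.
All primes ≡ 3 (mod 4) appear to even exponent (or don't appear), so by the two-squares theorem n IS expressible as a sum of two squares.
Step 3: Build a representation. Here n = 17 · 61 is a product of primes ≡ 1 (mod 4). Each prime p ≡ 1 (mod 4) is itself a sum of two squares; find a² by testing p − a² for a perfect square:
  17: 17 − 1² = 16 = 4² ⇒ 17 = 1² + 4².
  61: 61 − 1² = 60, 61 − 2² = 57, 61 − 3² = 52, 61 − 4² = 45, 61 − 5² = 36 = 6² ⇒ 61 = 5² + 6².
  Combine using the Brahmagupta–Fibonacci identity (a² + b²)(c² + d²) = (ac − bd)² + (ad + bc)² = (ac + bd)² + (ad − bc)²:
  17 · 61 = 1037: from (1² + 4²)(5² + 6²), take (1·5 − 4·6, 1·6 + 4·5) = (5 − 24, 6 + 20) = (-19, 26); dropping signs (only squares matter) gives (19, 26); check 19² + 26² = 361 + 676 = 1037 ✓.
Step 4: Order so x ≤ y and verify: 19² + 26² = 361 + 676 = 1037 = n. ✓

n = 1037 = 19² + 26² (one valid representation with x ≤ y).


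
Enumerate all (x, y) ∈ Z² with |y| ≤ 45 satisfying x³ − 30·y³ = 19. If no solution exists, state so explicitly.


The equation is x³ - 30y³ = 19. For fixed y, x³ = 30·y³ + 19, so a solution requires the RHS to be a perfect cube.
Strategy: iterate y from -45 to 45, compute RHS = 30·y³ + 19, and check whether it is a (positive or negative) perfect cube.
Check small values of y:
  y = 0: RHS = 19 is not a perfect cube.
  y = 1: RHS = 49 is not a perfect cube.
  y = -1: RHS = -11 is not a perfect cube.
  y = 2: RHS = 259 is not a perfect cube.
  y = -2: RHS = -221 is not a perfect cube.
  y = 3: RHS = 829 is not a perfect cube.
  y = -3: RHS = -791 is not a perfect cube.
Continuing the search up to |y| = 45 finds no solutions either.
No (x, y) in the scanned range satisfies the equation.

No integer solutions with |y| ≤ 45.


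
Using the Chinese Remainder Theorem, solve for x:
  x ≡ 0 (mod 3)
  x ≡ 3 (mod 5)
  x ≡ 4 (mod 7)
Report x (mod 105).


Moduli 3, 5, 7 are pairwise coprime; by CRT there is a unique solution modulo M = 3 · 5 · 7 = 105.
Solve pairwise, accumulating the modulus:
  Start with x ≡ 0 (mod 3).
  Combine with x ≡ 3 (mod 5): since gcd(3, 5) = 1, we get a unique residue mod 15.
    Write x = 0 + 3·t and substitute into x ≡ 3 (mod 5): 3·t ≡ 3 − 0 = 3 (mod 5).
    The inverse of 3 mod 5 is 2 (since 3·2 = 6 = 1·5 + 1), so t ≡ 2·3 = 6 ≡ 1 (mod 5).
    Then x = 0 + 3·1 = 3, valid modulo lcm(3, 5) = 15: x ≡ 3 (mod 15).
  Combine with x ≡ 4 (mod 7): since gcd(15, 7) = 1, we get a unique residue mod 105.
    Write x = 3 + 15·t and substitute into x ≡ 4 (mod 7): 15·t ≡ 4 − 3 = 1 (mod 7).
    Reduce coefficients mod 7: 1·t ≡ 1 (mod 7).
    So t ≡ 1 (mod 7).
    Then x = 3 + 15·1 = 18, valid modulo lcm(15, 7) = 105: x ≡ 18 (mod 105).
Verify: 18 mod 3 = 0 ✓, 18 mod 5 = 3 ✓, 18 mod 7 = 4 ✓.

x ≡ 18 (mod 105).


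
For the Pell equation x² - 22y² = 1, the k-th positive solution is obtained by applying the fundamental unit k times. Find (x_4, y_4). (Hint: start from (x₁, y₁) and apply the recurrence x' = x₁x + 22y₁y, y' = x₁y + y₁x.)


Step 1: Find the fundamental solution (x₁, y₁) of x² - 22y² = 1.
  Expand √22 as a continued fraction. a₀ = ⌊√22⌋ = 4; iterate m_{k+1} = d_k·a_k − m_k, d_{k+1} = (22 − m_{k+1}²)/d_k, a_{k+1} = ⌊(a₀ + m_{k+1})/d_{k+1}⌋ (starting m₀ = 0, d₀ = 1), with convergents p_k = a_k·p_{k-1} + p_{k-2}, q_k = a_k·q_{k-1} + q_{k-2} (p₋₁ = 1, q₋₁ = 0):
  k = 0: a₀ = 4; p₀/q₀ = 4/1; p₀² − 22·q₀² = 16 − 22 = -6.
  k = 1: m = 4, d = 6, a = ⌊(4 + 4)/6⌋ = 1; p/q = (1·4 + 1)/(1·1 + 0) = 5/1; p² − 22·q² = 25 − 22 = 3.
  k = 2: m = 2, d = 3, a = ⌊(4 + 2)/3⌋ = 2; p/q = (2·5 + 4)/(2·1 + 1) = 14/3; p² − 22·q² = 196 − 198 = -2.
  k = 3: m = 4, d = 2, a = ⌊(4 + 4)/2⌋ = 4; p/q = (4·14 + 5)/(4·3 + 1) = 61/13; p² − 22·q² = 3721 − 3718 = 3.
  k = 4: m = 4, d = 3, a = ⌊(4 + 4)/3⌋ = 2; p/q = (2·61 + 14)/(2·13 + 3) = 136/29; p² − 22·q² = 18496 − 18502 = -6.
  k = 5: m = 2, d = 6, a = ⌊(4 + 2)/6⌋ = 1; p/q = (1·136 + 61)/(1·29 + 13) = 197/42; p² − 22·q² = 38809 − 38808 = 1.
  The first convergent with p² − 22·q² = 1 gives the fundamental solution (x₁, y₁) = (197, 42).
Step 2: Apply the recurrence (x_{n+1}, y_{n+1}) = (x₁x_n + 22y₁y_n, x₁y_n + y₁x_n) repeatedly.
  From (x_1, y_1) = (197, 42): x_2 = 197·197 + 22·42·42 = 77617; y_2 = 197·42 + 42·197 = 16548.
  From (x_2, y_2) = (77617, 16548): x_3 = 197·77617 + 22·42·16548 = 30580901; y_3 = 197·16548 + 42·77617 = 6519870.
  From (x_3, y_3) = (30580901, 6519870): x_4 = 197·30580901 + 22·42·6519870 = 12048797377; y_4 = 197·6519870 + 42·30580901 = 2568812232.
Step 3: Verify x_4² - 22·y_4² = 145173518232002080129 - 145173518232002080128 = 1 (should be 1). ✓

(x_1, y_1) = (197, 42); (x_4, y_4) = (12048797377, 2568812232).


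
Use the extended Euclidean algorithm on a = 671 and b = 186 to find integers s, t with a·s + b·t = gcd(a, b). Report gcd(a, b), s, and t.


Euclidean algorithm on (671, 186) — divide until remainder is 0:
  671 = 3 · 186 + 113
  186 = 1 · 113 + 73
  113 = 1 · 73 + 40
  73 = 1 · 40 + 33
  40 = 1 · 33 + 7
  33 = 4 · 7 + 5
  7 = 1 · 5 + 2
  5 = 2 · 2 + 1
  2 = 2 · 1 + 0
gcd(671, 186) = 1.
Track Bezout coefficients alongside the remainders: start with r₀ = 671 = a·1 + b·0 (s = 1, t = 0) and r₁ = 186 = a·0 + b·1 (s = 0, t = 1); each new remainder r_{k+1} = r_{k-1} − q_k·r_k inherits s_{k+1} = s_{k-1} − q_k·s_k, t_{k+1} = t_{k-1} − q_k·t_k, so r_k = a·s_k + b·t_k at every step:
  q = 3: r = 113, s = 1 − 3·0 = 1, t = 0 − 3·1 = -3  (check: 671·1 + 186·(-3) = 113)
  q = 1: r = 73, s = 0 − 1·1 = -1, t = 1 − 1·(-3) = 4  (check: 671·(-1) + 186·4 = 73)
  q = 1: r = 40, s = 1 − 1·(-1) = 2, t = -3 − 1·4 = -7  (check: 671·2 + 186·(-7) = 40)
  q = 1: r = 33, s = -1 − 1·2 = -3, t = 4 − 1·(-7) = 11  (check: 671·(-3) + 186·11 = 33)
  q = 1: r = 7, s = 2 − 1·(-3) = 5, t = -7 − 1·11 = -18  (check: 671·5 + 186·(-18) = 7)
  q = 4: r = 5, s = -3 − 4·5 = -23, t = 11 − 4·(-18) = 83  (check: 671·(-23) + 186·83 = 5)
  q = 1: r = 2, s = 5 − 1·(-23) = 28, t = -18 − 1·83 = -101  (check: 671·28 + 186·(-101) = 2)
  q = 2: r = 1, s = -23 − 2·28 = -79, t = 83 − 2·(-101) = 285  (check: 671·(-79) + 186·285 = 1)
The row with r = 1 (the gcd) gives the Bezout coefficients s = -79, t = 285.
Result: 671 · (-79) + 186 · (285) = 1.

gcd(671, 186) = 1; s = -79, t = 285 (check: 671·(-79) + 186·285 = 1).


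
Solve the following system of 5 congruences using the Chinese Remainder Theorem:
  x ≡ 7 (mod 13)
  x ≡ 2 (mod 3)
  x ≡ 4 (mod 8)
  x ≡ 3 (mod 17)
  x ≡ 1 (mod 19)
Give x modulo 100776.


Product of moduli M = 13 · 3 · 8 · 17 · 19 = 100776.
Merge one congruence at a time:
  Start: x ≡ 7 (mod 13).
  Combine with x ≡ 2 (mod 3); new modulus lcm = 39.
    Write x = 7 + 13·t and substitute into x ≡ 2 (mod 3): 13·t ≡ 2 − 7 = -5 (mod 3).
    Reduce coefficients mod 3: 1·t ≡ 1 (mod 3).
    So t ≡ 1 (mod 3).
    Then x = 7 + 13·1 = 20, valid modulo lcm(13, 3) = 39: x ≡ 20 (mod 39).
  Combine with x ≡ 4 (mod 8); new modulus lcm = 312.
    Write x = 20 + 39·t and substitute into x ≡ 4 (mod 8): 39·t ≡ 4 − 20 = -16 (mod 8).
    Reduce coefficients mod 8: 7·t ≡ 0 (mod 8).
    The inverse of 7 mod 8 is 7 (since 7·7 = 49 = 6·8 + 1), so t ≡ 7·0 = 0 ≡ 0 (mod 8).
    Then x = 20 + 39·0 = 20, valid modulo lcm(39, 8) = 312: x ≡ 20 (mod 312).
  Combine with x ≡ 3 (mod 17); new modulus lcm = 5304.
    Write x = 20 + 312·t and substitute into x ≡ 3 (mod 17): 312·t ≡ 3 − 20 = -17 (mod 17).
    Reduce coefficients mod 17: 6·t ≡ 0 (mod 17).
    The inverse of 6 mod 17 is 3 (since 6·3 = 18 = 1·17 + 1), so t ≡ 3·0 = 0 ≡ 0 (mod 17).
    Then x = 20 + 312·0 = 20, valid modulo lcm(312, 17) = 5304: x ≡ 20 (mod 5304).
  Combine with x ≡ 1 (mod 19); new modulus lcm = 100776.
    Write x = 20 + 5304·t and substitute into x ≡ 1 (mod 19): 5304·t ≡ 1 − 20 = -19 (mod 19).
    Reduce coefficients mod 19: 3·t ≡ 0 (mod 19).
    The inverse of 3 mod 19 is 13 (since 3·13 = 39 = 2·19 + 1), so t ≡ 13·0 = 0 ≡ 0 (mod 19).
    Then x = 20 + 5304·0 = 20, valid modulo lcm(5304, 19) = 100776: x ≡ 20 (mod 100776).
Verify against each original: 20 mod 13 = 7, 20 mod 3 = 2, 20 mod 8 = 4, 20 mod 17 = 3, 20 mod 19 = 1.

x ≡ 20 (mod 100776).


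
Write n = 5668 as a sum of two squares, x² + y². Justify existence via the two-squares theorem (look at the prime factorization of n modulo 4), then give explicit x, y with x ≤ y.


Step 1: Factor n = 5668 = 2^2 · 13 · 109.
Step 2: Check the mod-4 condition on each prime factor: 2 = 2 (special); 13 ≡ 1 (mod 4), exponent 1; 109 ≡ 1 (mod 4), exponent 1.
All primes ≡ 3 (mod 4) appear to even exponent (or don't appear), so by the two-squares theorem n IS expressible as a sum of two squares.
Step 3: Build a representation. Group n = k² · m with k = 2 and m = 13 · 109 = 1417 (a product of primes ≡ 1 (mod 4)); a representation of m scales to one of n via (k·x)² + (k·y)² = k²(x² + y²). Each prime p ≡ 1 (mod 4) is itself a sum of two squares; find a² by testing p − a² for a perfect square:
  13: 13 − 1² = 12, 13 − 2² = 9 = 3² ⇒ 13 = 2² + 3².
  109: 109 − 1² = 108, 109 − 2² = 105, 109 − 3² = 100 = 10² ⇒ 109 = 3² + 10².
  Combine using the Brahmagupta–Fibonacci identity (a² + b²)(c² + d²) = (ac − bd)² + (ad + bc)² = (ac + bd)² + (ad − bc)²:
  13 · 109 = 1417: from (2² + 3²)(3² + 10²), take (2·3 − 3·10, 2·10 + 3·3) = (6 − 30, 20 + 9) = (-24, 29); dropping signs (only squares matter) gives (24, 29); check 24² + 29² = 576 + 841 = 1417 ✓.
  Scale by k = 2: (2·24, 2·29) = (48, 58).
Step 4: Order so x ≤ y and verify: 48² + 58² = 2304 + 3364 = 5668 = n. ✓

n = 5668 = 48² + 58² (one valid representation with x ≤ y).


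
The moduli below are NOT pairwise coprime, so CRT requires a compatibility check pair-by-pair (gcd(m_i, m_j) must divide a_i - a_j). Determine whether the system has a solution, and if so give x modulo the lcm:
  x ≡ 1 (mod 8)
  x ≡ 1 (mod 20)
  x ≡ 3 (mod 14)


Moduli 8, 20, 14 are not pairwise coprime, so CRT works modulo lcm(m_i) when all pairwise compatibility conditions hold.
Pairwise compatibility: gcd(m_i, m_j) must divide a_i - a_j for every pair.
Merge one congruence at a time:
  Start: x ≡ 1 (mod 8).
  Combine with x ≡ 1 (mod 20): gcd(8, 20) = 4; 1 - 1 = 0, which IS divisible by 4, so compatible.
    Write x = 1 + 8·t and substitute into x ≡ 1 (mod 20): 8·t ≡ 1 − 1 = 0 (mod 20).
    Divide the congruence (and modulus) by g = 4: 2·t ≡ 0 (mod 5).
    The inverse of 2 mod 5 is 3 (since 2·3 = 6 = 1·5 + 1), so t ≡ 3·0 = 0 ≡ 0 (mod 5).
    Then x = 1 + 8·0 = 1, valid modulo lcm(8, 20) = 40: x ≡ 1 (mod 40).
  Combine with x ≡ 3 (mod 14): gcd(40, 14) = 2; 3 - 1 = 2, which IS divisible by 2, so compatible.
    Write x = 1 + 40·t and substitute into x ≡ 3 (mod 14): 40·t ≡ 3 − 1 = 2 (mod 14).
    Divide the congruence (and modulus) by g = 2: 20·t ≡ 1 (mod 7).
    Reduce coefficients mod 7: 6·t ≡ 1 (mod 7).
    The inverse of 6 mod 7 is 6 (since 6·6 = 36 = 5·7 + 1), so t ≡ 6·1 = 6 ≡ 6 (mod 7).
    Then x = 1 + 40·6 = 241, valid modulo lcm(40, 14) = 280: x ≡ 241 (mod 280).
Verify: 241 mod 8 = 1, 241 mod 20 = 1, 241 mod 14 = 3.

x ≡ 241 (mod 280).
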